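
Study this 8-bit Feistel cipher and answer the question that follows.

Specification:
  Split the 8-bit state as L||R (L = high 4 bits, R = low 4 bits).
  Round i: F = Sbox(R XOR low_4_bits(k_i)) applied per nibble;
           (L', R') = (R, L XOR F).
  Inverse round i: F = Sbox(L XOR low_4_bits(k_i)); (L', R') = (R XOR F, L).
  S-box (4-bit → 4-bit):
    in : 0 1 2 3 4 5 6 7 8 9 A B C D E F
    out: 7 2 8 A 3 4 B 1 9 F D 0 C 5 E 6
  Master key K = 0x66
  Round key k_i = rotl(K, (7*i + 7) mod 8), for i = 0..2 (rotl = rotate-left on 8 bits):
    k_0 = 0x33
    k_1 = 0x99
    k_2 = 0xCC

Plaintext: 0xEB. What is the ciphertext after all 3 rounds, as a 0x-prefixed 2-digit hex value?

0x58

s_0 = plaintext = 0xEB
s_1 = Round(s_0, k_0) = 0xB7
s_2 = Round(s_1, k_1) = 0x75
s_3 = Round(s_2, k_2) = 0x58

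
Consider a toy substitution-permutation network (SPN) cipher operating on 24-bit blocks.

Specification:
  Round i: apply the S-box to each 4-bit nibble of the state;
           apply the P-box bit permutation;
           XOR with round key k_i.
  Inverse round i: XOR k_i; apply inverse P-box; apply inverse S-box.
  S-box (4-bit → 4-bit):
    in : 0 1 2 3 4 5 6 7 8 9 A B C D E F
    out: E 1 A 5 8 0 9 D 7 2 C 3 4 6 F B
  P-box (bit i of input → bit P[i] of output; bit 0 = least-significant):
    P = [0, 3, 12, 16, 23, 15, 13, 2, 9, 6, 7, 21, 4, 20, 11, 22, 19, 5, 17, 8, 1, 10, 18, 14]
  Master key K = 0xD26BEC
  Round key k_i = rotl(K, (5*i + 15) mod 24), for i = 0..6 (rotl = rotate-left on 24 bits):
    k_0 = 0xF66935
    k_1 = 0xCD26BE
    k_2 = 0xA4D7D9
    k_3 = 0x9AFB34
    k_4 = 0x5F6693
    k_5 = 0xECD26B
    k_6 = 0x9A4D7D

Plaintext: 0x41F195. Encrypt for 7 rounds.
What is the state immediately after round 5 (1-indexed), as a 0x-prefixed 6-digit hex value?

s_0 = plaintext = 0x41F195
s_1 = Round(s_0, k_0) = 0xAEAB25
s_2 = Round(s_1, k_1) = 0x83EDDA
s_3 = Round(s_2, k_2) = 0xFB6B0B
s_4 = Round(s_3, k_3) = 0xD21D4B
s_5 = Round(s_4, k_4) = 0x5B636E
s_6 = Round(s_5, k_5) = 0x25C0D6
s_7 = Round(s_6, k_6) = 0xBBA1BC

0x5B636E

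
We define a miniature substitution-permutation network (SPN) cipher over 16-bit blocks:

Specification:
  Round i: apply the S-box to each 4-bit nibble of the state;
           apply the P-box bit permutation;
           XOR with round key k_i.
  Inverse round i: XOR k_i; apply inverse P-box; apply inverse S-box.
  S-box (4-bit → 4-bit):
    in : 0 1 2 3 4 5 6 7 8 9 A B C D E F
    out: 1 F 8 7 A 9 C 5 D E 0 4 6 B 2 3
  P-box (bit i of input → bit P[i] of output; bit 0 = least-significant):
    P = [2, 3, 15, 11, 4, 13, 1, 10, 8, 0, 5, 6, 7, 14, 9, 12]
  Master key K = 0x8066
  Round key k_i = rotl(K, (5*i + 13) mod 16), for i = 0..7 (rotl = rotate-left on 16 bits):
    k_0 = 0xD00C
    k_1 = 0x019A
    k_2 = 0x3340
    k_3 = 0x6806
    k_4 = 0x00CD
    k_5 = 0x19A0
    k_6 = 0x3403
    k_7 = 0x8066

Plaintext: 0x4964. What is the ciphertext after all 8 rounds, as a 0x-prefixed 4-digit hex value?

0x99A5

s_0 = plaintext = 0x4964
s_1 = Round(s_0, k_0) = 0x8C67
s_2 = Round(s_1, k_1) = 0x973D
s_3 = Round(s_2, k_2) = 0x487E
s_4 = Round(s_3, k_3) = 0x397C
s_5 = Round(s_4, k_4) = 0xC236
s_6 = Round(s_5, k_5) = 0xF3F2
s_7 = Round(s_6, k_6) = 0x5DB2
s_8 = Round(s_7, k_7) = 0x99A5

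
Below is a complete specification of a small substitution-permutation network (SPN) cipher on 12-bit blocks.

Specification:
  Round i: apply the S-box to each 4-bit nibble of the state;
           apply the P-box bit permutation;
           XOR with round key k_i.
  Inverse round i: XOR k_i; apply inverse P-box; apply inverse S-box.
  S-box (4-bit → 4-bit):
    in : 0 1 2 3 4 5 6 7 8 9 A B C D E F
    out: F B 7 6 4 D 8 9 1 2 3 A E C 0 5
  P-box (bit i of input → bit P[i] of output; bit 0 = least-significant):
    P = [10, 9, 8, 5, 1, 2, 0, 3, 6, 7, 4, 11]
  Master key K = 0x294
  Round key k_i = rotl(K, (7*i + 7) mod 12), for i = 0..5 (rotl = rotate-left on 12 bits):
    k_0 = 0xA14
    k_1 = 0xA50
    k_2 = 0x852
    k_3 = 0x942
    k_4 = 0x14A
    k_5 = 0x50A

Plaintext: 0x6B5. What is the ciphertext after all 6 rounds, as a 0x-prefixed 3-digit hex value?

0x85E

s_0 = plaintext = 0x6B5
s_1 = Round(s_0, k_0) = 0x738
s_2 = Round(s_1, k_1) = 0x615
s_3 = Round(s_2, k_2) = 0x57C
s_4 = Round(s_3, k_3) = 0x238
s_5 = Round(s_4, k_4) = 0x59F
s_6 = Round(s_5, k_5) = 0x85E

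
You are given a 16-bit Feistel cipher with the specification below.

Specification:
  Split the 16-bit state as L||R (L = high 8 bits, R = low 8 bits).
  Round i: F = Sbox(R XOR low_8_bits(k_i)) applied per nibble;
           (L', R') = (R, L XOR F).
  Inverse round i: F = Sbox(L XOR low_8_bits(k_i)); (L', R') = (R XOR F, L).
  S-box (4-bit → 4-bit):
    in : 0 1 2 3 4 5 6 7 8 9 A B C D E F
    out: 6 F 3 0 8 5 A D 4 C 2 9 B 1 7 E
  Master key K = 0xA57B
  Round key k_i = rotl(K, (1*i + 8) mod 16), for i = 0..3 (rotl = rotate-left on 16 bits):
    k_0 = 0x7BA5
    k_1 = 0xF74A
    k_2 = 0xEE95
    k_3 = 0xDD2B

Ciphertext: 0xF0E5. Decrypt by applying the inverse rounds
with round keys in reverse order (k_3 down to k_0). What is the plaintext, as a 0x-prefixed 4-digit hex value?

s_0 = ciphertext = 0xF0E5
s_1 = InvRound(s_0, k_3) = 0xFCF0
s_2 = InvRound(s_1, k_2) = 0x5CFC
s_3 = InvRound(s_2, k_1) = 0x065C
s_4 = InvRound(s_3, k_0) = 0x7C06

0x7C06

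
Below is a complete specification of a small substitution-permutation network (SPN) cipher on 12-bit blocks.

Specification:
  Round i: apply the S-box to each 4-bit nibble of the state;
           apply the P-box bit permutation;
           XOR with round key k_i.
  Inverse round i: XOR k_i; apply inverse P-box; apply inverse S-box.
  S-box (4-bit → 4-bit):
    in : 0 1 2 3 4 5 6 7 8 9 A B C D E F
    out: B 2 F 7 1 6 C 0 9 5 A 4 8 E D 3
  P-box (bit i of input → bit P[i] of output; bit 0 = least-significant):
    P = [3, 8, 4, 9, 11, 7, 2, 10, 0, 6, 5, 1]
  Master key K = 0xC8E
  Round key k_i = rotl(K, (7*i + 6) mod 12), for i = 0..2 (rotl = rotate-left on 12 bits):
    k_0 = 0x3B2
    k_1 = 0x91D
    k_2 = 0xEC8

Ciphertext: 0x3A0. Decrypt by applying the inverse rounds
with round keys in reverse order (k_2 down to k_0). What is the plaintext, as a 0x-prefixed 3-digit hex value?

s_0 = ciphertext = 0x3A0
s_1 = InvRound(s_0, k_2) = 0x58F
s_2 = InvRound(s_1, k_1) = 0xC0B
s_3 = InvRound(s_2, k_0) = 0x902

0x902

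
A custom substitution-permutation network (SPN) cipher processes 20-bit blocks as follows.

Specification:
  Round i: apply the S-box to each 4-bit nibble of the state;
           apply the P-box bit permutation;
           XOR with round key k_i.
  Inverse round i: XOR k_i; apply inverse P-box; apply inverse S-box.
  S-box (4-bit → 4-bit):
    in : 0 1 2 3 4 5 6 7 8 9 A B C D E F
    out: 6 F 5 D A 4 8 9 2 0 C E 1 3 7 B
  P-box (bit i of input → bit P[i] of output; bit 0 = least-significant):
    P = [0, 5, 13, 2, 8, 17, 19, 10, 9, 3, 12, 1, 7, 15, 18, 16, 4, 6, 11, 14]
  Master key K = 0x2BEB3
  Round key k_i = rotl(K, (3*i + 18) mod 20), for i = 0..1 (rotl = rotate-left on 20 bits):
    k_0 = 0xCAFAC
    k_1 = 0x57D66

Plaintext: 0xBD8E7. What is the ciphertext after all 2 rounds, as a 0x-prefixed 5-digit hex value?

s_0 = plaintext = 0xBD8E7
s_1 = Round(s_0, k_0) = 0x66661
s_2 = Round(s_1, k_1) = 0x41941

0x41941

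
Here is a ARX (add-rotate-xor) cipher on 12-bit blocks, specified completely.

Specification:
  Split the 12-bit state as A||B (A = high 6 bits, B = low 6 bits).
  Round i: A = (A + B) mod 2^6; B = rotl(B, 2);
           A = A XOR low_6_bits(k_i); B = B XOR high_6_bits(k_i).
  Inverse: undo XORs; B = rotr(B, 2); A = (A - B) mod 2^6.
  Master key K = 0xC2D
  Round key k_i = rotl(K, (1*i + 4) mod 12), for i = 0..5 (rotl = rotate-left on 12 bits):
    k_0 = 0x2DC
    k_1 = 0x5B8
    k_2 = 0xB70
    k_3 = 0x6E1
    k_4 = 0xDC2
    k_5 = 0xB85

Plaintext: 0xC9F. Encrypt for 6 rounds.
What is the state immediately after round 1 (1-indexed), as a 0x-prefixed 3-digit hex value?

0x376

s_0 = plaintext = 0xC9F
s_1 = Round(s_0, k_0) = 0x376
s_2 = Round(s_1, k_1) = 0xECD
s_3 = Round(s_2, k_2) = 0xE19
s_4 = Round(s_3, k_3) = 0xC3E
s_5 = Round(s_4, k_4) = 0xB0C
s_6 = Round(s_5, k_5) = 0xF5E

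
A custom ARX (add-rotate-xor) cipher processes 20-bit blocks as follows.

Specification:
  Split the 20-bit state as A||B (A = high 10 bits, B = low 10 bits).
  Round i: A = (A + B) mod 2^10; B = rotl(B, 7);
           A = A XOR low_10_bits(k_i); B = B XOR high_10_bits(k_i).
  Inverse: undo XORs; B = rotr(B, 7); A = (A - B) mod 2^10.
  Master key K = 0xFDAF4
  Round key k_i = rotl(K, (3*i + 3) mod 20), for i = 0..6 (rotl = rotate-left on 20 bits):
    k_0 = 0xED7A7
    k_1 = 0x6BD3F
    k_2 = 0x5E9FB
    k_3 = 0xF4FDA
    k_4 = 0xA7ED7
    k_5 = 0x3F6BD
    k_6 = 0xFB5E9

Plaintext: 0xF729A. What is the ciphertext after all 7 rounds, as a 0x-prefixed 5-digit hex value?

s_0 = plaintext = 0xF729A
s_1 = Round(s_0, k_0) = 0x746E6
s_2 = Round(s_1, k_1) = 0x622F3
s_3 = Round(s_2, k_2) = 0x600A4
s_4 = Round(s_3, k_3) = 0x7F9C7
s_5 = Round(s_4, k_4) = 0x44927
s_6 = Round(s_5, k_5) = 0x21359
s_7 = Round(s_6, k_6) = 0x8D306

0x8D306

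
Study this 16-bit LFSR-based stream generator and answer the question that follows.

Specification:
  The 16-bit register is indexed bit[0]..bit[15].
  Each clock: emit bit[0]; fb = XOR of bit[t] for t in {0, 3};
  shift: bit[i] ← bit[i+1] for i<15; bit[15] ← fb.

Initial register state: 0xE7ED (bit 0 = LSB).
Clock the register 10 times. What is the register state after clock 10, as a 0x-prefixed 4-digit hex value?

0xC439

reg_0 = 0xE7ED
clock 1: out=1, reg = 0x73F6
clock 2: out=0, reg = 0x39FB
clock 3: out=1, reg = 0x1CFD
clock 4: out=1, reg = 0x0E7E
clock 5: out=0, reg = 0x873F
clock 6: out=1, reg = 0x439F
clock 7: out=1, reg = 0x21CF
clock 8: out=1, reg = 0x10E7
clock 9: out=1, reg = 0x8873
clock 10: out=1, reg = 0xC439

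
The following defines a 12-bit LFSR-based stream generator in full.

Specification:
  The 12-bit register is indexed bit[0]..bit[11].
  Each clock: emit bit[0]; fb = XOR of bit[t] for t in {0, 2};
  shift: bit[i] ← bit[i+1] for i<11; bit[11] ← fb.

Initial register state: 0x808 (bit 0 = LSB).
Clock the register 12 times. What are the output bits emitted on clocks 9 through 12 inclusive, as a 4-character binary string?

0001

reg_0 = 0x808
clock 1: out=0, reg = 0x404
clock 2: out=0, reg = 0xA02
clock 3: out=0, reg = 0x501
clock 4: out=1, reg = 0xA80
clock 5: out=0, reg = 0x540
clock 6: out=0, reg = 0x2A0
clock 7: out=0, reg = 0x150
clock 8: out=0, reg = 0x0A8
clock 9: out=0, reg = 0x054
clock 10: out=0, reg = 0x82A
clock 11: out=0, reg = 0x415
clock 12: out=1, reg = 0x20A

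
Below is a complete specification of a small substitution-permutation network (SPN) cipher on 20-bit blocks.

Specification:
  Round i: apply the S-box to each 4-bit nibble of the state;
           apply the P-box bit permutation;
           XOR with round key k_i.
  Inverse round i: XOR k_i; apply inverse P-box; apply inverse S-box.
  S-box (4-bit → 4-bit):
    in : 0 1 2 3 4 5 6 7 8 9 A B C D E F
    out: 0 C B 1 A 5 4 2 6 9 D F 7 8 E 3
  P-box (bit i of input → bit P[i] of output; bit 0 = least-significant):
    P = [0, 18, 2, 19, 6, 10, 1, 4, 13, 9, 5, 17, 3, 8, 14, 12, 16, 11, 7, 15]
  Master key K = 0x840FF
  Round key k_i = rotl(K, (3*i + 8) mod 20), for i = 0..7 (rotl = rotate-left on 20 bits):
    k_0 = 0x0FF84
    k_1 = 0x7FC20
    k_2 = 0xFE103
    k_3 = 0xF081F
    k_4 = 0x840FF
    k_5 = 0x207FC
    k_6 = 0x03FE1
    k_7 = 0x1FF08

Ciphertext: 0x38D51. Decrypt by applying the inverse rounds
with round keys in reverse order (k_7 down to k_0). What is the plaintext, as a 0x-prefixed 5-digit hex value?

0xD2E50

s_0 = ciphertext = 0x38D51
s_1 = InvRound(s_0, k_7) = 0x0A293
s_2 = InvRound(s_1, k_6) = 0x446B0
s_3 = InvRound(s_2, k_5) = 0x0CD38
s_4 = InvRound(s_3, k_4) = 0xE70CA
s_5 = InvRound(s_4, k_3) = 0xC1395
s_6 = InvRound(s_5, k_2) = 0xA1216
s_7 = InvRound(s_6, k_1) = 0x26CEE
s_8 = InvRound(s_7, k_0) = 0xD2E50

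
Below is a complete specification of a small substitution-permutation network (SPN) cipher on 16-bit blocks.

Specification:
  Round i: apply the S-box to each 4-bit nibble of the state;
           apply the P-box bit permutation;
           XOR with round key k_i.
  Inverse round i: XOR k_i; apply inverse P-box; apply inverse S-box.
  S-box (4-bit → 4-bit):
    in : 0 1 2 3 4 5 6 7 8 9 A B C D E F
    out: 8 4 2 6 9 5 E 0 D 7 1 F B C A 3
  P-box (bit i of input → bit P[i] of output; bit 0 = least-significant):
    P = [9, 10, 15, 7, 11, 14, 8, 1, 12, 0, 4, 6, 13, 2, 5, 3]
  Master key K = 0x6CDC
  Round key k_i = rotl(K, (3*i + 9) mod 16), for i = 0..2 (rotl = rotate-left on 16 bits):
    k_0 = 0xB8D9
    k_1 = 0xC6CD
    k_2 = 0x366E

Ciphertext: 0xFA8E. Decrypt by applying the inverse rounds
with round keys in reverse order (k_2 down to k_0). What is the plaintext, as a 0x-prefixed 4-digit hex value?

s_0 = ciphertext = 0xFA8E
s_1 = InvRound(s_0, k_2) = 0x10F6
s_2 = InvRound(s_1, k_1) = 0xD9E9
s_3 = InvRound(s_2, k_0) = 0x5137

0x5137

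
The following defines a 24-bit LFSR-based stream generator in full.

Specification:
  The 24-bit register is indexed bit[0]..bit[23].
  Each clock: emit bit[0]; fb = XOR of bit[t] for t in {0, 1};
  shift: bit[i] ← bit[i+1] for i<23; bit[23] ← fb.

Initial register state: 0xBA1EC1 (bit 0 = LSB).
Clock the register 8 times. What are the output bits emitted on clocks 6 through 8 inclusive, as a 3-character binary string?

011

reg_0 = 0xBA1EC1
clock 1: out=1, reg = 0xDD0F60
clock 2: out=0, reg = 0x6E87B0
clock 3: out=0, reg = 0x3743D8
clock 4: out=0, reg = 0x1BA1EC
clock 5: out=0, reg = 0x0DD0F6
clock 6: out=0, reg = 0x86E87B
clock 7: out=1, reg = 0x43743D
clock 8: out=1, reg = 0xA1BA1E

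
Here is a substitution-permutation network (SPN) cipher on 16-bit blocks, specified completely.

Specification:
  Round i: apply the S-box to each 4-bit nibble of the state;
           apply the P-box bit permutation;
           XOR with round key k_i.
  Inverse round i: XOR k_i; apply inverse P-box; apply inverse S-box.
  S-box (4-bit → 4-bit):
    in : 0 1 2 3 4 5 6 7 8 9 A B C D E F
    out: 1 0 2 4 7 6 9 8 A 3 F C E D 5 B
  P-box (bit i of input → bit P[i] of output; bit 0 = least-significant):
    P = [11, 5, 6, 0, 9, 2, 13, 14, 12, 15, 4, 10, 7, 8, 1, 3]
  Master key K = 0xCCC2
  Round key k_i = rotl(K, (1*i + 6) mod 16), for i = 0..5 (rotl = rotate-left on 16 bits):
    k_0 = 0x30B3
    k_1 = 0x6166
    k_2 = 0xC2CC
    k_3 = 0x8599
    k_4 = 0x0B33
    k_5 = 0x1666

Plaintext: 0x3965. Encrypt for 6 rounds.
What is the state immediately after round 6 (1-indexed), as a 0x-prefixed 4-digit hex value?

s_0 = plaintext = 0x3965
s_1 = Round(s_0, k_0) = 0xE2D1
s_2 = Round(s_1, k_1) = 0x83E4
s_3 = Round(s_2, k_2) = 0xE9B4
s_4 = Round(s_3, k_3) = 0x7D7B
s_5 = Round(s_4, k_4) = 0x5F6A
s_6 = Round(s_5, k_5) = 0xC905

0xC905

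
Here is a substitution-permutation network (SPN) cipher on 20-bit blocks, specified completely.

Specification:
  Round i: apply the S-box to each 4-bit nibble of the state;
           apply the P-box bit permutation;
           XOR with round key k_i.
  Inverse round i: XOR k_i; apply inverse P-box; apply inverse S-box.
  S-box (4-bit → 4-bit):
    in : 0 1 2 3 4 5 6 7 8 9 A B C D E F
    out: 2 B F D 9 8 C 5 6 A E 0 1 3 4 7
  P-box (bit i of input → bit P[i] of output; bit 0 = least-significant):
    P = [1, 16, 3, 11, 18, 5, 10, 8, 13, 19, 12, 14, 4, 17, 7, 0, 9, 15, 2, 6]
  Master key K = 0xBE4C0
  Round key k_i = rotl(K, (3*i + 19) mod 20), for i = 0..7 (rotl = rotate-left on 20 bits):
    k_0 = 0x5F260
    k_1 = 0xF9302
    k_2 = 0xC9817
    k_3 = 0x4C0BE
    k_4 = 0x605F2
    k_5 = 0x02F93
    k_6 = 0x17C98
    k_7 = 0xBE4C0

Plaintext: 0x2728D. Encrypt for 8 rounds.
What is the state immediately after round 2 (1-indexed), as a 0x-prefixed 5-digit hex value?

0xDF82A

s_0 = plaintext = 0x2728D
s_1 = Round(s_0, k_0) = 0xC0496
s_2 = Round(s_1, k_1) = 0xDF82A
s_3 = Round(s_2, k_2) = 0x307AF
s_4 = Round(s_3, k_3) = 0x7F7D0
s_5 = Round(s_4, k_4) = 0x13746
s_6 = Round(s_5, k_5) = 0x4944A
s_7 = Round(s_6, k_6) = 0x617D1
s_8 = Round(s_7, k_7) = 0xCDCB7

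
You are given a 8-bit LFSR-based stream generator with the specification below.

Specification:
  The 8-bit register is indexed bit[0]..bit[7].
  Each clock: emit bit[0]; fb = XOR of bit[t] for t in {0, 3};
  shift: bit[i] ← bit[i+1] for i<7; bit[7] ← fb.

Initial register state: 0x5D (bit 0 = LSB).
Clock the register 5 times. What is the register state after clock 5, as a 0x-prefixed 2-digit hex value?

reg_0 = 0x5D
clock 1: out=1, reg = 0x2E
clock 2: out=0, reg = 0x97
clock 3: out=1, reg = 0xCB
clock 4: out=1, reg = 0x65
clock 5: out=1, reg = 0xB2

0xB2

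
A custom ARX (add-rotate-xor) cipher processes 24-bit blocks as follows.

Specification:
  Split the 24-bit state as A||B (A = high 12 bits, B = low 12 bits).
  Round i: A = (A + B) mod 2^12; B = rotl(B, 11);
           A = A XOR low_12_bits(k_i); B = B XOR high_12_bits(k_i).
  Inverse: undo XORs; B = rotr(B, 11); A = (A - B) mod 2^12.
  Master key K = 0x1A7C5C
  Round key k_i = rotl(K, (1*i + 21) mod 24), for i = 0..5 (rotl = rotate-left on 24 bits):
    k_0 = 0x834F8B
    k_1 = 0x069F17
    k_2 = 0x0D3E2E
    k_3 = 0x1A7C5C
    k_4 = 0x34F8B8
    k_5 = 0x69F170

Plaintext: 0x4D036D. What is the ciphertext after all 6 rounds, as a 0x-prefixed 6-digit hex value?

s_0 = plaintext = 0x4D036D
s_1 = Round(s_0, k_0) = 0x7B6182
s_2 = Round(s_1, k_1) = 0x62F0A8
s_3 = Round(s_2, k_2) = 0x8F9087
s_4 = Round(s_3, k_3) = 0x5DC9E4
s_5 = Round(s_4, k_4) = 0x7787BD
s_6 = Round(s_5, k_5) = 0xE45D41

0xE45D41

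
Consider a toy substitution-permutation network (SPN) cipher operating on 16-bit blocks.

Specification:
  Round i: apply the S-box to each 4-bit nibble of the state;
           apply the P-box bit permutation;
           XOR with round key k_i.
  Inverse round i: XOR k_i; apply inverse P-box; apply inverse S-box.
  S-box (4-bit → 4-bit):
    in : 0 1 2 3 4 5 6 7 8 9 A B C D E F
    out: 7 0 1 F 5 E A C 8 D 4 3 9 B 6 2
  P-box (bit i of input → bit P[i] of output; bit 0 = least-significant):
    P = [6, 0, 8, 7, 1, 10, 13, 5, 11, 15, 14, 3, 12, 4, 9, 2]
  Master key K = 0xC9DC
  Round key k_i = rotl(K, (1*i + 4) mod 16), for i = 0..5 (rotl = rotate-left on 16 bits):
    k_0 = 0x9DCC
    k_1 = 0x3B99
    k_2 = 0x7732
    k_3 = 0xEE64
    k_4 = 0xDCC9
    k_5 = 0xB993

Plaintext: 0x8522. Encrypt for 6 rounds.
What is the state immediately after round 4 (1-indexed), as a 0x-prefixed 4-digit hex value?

0xD5A5

s_0 = plaintext = 0x8522
s_1 = Round(s_0, k_0) = 0x5D82
s_2 = Round(s_1, k_1) = 0xB1E5
s_3 = Round(s_2, k_2) = 0x42A3
s_4 = Round(s_3, k_3) = 0xD5A5
s_5 = Round(s_4, k_4) = 0x2D54
s_6 = Round(s_5, k_5) = 0x04FB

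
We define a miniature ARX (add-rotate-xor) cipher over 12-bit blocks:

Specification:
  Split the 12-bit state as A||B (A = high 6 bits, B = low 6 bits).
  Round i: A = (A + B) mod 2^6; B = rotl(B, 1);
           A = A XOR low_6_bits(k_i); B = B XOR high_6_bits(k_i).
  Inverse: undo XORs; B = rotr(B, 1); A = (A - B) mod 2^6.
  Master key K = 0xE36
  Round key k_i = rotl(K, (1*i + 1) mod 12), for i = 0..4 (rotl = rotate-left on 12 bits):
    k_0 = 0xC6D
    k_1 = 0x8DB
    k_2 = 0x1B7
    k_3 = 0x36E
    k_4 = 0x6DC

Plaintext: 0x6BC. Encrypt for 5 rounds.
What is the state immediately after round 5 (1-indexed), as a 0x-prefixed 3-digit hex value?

s_0 = plaintext = 0x6BC
s_1 = Round(s_0, k_0) = 0xEC8
s_2 = Round(s_1, k_1) = 0x633
s_3 = Round(s_2, k_2) = 0xF21
s_4 = Round(s_3, k_3) = 0xCCE
s_5 = Round(s_4, k_4) = 0x747

0x747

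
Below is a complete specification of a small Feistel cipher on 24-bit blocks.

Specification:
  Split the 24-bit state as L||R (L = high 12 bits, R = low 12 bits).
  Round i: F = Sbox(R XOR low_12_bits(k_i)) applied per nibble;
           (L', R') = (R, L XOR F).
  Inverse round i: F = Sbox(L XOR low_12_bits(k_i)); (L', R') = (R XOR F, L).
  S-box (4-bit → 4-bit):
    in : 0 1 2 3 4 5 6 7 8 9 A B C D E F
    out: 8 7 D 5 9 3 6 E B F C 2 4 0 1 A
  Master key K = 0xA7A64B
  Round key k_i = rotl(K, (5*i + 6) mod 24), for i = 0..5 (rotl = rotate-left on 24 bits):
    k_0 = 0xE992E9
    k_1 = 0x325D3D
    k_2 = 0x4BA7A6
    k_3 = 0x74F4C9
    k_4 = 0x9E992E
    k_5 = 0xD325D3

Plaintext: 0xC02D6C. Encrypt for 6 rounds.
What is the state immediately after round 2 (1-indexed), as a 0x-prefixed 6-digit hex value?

0x6B1FD8

s_0 = plaintext = 0xC02D6C
s_1 = Round(s_0, k_0) = 0xD6C6B1
s_2 = Round(s_1, k_1) = 0x6B1FD8
s_3 = Round(s_2, k_2) = 0xFD8D50
s_4 = Round(s_3, k_3) = 0xD50027
s_5 = Round(s_4, k_4) = 0x0272DF
s_6 = Round(s_5, k_5) = 0x2DFEA3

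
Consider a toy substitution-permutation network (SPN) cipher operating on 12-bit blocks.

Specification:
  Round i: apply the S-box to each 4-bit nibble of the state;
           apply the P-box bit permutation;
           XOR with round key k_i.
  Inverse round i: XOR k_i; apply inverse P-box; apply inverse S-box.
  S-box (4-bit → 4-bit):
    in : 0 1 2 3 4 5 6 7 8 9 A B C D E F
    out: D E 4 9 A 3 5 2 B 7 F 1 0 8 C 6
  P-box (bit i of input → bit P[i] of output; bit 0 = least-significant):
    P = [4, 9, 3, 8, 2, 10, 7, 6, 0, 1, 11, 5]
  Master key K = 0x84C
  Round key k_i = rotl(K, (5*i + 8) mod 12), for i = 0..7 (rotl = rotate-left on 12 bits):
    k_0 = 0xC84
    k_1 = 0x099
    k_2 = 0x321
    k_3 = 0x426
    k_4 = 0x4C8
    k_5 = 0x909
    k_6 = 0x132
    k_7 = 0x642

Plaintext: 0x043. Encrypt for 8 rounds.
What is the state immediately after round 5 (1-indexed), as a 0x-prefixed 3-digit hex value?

0x03D

s_0 = plaintext = 0x043
s_1 = Round(s_0, k_0) = 0x1F5
s_2 = Round(s_1, k_1) = 0xE2B
s_3 = Round(s_2, k_2) = 0xB91
s_4 = Round(s_3, k_3) = 0x3AB
s_5 = Round(s_4, k_4) = 0x03D
s_6 = Round(s_5, k_5) = 0x06C
s_7 = Round(s_6, k_6) = 0x997
s_8 = Round(s_7, k_7) = 0x8C5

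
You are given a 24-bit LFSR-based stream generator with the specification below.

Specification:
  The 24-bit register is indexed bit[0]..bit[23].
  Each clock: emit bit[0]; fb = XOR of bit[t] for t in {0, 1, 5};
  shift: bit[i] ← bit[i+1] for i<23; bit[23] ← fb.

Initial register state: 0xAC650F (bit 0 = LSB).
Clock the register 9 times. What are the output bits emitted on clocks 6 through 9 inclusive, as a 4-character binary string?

0001

reg_0 = 0xAC650F
clock 1: out=1, reg = 0x563287
clock 2: out=1, reg = 0x2B1943
clock 3: out=1, reg = 0x158CA1
clock 4: out=1, reg = 0x0AC650
clock 5: out=0, reg = 0x056328
clock 6: out=0, reg = 0x82B194
clock 7: out=0, reg = 0x4158CA
clock 8: out=0, reg = 0xA0AC65
clock 9: out=1, reg = 0x505632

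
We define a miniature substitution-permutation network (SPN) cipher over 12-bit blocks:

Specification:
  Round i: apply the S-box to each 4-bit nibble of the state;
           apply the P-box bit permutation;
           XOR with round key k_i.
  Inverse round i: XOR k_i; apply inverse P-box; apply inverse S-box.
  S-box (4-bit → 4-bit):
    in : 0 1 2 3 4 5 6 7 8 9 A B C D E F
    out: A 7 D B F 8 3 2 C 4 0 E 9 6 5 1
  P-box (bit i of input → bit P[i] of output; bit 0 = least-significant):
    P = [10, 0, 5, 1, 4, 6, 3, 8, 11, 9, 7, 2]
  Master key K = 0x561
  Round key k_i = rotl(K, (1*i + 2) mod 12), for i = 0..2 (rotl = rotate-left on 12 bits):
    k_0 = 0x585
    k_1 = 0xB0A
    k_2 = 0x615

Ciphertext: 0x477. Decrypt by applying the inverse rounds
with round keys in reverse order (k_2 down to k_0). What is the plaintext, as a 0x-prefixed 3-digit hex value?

s_0 = ciphertext = 0x477
s_1 = InvRound(s_0, k_2) = 0x778
s_2 = InvRound(s_1, k_1) = 0xF62
s_3 = InvRound(s_2, k_0) = 0x47B

0x47B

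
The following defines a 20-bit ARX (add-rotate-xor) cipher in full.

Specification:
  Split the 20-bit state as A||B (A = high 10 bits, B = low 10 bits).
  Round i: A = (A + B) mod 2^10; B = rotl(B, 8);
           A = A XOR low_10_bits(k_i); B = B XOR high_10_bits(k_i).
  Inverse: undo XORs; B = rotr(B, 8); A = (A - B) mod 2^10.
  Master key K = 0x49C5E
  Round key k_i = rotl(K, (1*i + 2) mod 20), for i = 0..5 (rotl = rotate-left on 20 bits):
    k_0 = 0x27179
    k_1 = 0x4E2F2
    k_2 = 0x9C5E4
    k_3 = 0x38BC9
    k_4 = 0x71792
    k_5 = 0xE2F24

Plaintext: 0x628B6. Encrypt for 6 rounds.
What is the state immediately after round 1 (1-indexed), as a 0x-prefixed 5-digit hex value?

0xCE6B1

s_0 = plaintext = 0x628B6
s_1 = Round(s_0, k_0) = 0xCE6B1
s_2 = Round(s_1, k_1) = 0xC6094
s_3 = Round(s_2, k_2) = 0x92254
s_4 = Round(s_3, k_3) = 0xD5477
s_5 = Round(s_4, k_4) = 0x17AD8
s_6 = Round(s_5, k_5) = 0x04B3D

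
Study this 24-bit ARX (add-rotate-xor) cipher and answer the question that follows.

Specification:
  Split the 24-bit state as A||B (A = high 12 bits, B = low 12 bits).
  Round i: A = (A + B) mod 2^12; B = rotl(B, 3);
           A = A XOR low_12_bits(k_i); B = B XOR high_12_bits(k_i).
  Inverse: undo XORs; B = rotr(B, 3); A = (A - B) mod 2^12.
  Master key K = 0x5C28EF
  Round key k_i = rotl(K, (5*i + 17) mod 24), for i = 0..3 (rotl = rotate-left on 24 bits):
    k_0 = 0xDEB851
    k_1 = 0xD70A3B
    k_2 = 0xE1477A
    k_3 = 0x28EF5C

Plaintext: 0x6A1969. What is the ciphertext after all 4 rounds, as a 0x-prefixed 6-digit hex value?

s_0 = plaintext = 0x6A1969
s_1 = Round(s_0, k_0) = 0x85B6A7
s_2 = Round(s_1, k_1) = 0x53984B
s_3 = Round(s_2, k_2) = 0xAFEC48
s_4 = Round(s_3, k_3) = 0x81A0C8

0x81A0C8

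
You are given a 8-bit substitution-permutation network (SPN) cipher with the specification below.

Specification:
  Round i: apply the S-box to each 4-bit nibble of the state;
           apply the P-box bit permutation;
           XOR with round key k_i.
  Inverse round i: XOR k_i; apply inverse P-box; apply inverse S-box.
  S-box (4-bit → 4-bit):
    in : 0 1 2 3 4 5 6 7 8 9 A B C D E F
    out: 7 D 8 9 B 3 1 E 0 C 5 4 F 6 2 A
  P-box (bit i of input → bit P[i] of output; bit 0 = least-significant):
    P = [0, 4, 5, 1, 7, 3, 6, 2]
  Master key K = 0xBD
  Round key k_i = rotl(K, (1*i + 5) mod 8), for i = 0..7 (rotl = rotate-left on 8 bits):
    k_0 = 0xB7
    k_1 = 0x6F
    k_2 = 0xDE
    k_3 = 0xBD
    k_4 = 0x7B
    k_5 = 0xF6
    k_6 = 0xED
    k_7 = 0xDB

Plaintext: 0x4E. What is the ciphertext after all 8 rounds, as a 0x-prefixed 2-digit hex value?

s_0 = plaintext = 0x4E
s_1 = Round(s_0, k_0) = 0x2B
s_2 = Round(s_1, k_1) = 0x4B
s_3 = Round(s_2, k_2) = 0x72
s_4 = Round(s_3, k_3) = 0xF3
s_5 = Round(s_4, k_4) = 0x74
s_6 = Round(s_5, k_5) = 0xA9
s_7 = Round(s_6, k_6) = 0x0F
s_8 = Round(s_7, k_7) = 0x01

0x01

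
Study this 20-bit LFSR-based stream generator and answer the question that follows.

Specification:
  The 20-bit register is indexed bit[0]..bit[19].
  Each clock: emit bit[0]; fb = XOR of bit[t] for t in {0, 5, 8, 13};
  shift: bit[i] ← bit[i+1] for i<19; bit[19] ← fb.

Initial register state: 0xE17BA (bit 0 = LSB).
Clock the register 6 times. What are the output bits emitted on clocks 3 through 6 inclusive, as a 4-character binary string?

0111

reg_0 = 0xE17BA
clock 1: out=0, reg = 0x70BDD
clock 2: out=1, reg = 0x385EE
clock 3: out=0, reg = 0x1C2F7
clock 4: out=1, reg = 0x0E17B
clock 5: out=1, reg = 0x070BD
clock 6: out=1, reg = 0x8385E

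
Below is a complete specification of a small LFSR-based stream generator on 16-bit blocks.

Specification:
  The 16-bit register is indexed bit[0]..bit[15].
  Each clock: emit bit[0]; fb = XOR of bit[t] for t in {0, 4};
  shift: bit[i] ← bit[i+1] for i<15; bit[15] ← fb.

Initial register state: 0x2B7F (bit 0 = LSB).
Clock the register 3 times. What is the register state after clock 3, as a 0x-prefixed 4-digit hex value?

0x056F

reg_0 = 0x2B7F
clock 1: out=1, reg = 0x15BF
clock 2: out=1, reg = 0x0ADF
clock 3: out=1, reg = 0x056F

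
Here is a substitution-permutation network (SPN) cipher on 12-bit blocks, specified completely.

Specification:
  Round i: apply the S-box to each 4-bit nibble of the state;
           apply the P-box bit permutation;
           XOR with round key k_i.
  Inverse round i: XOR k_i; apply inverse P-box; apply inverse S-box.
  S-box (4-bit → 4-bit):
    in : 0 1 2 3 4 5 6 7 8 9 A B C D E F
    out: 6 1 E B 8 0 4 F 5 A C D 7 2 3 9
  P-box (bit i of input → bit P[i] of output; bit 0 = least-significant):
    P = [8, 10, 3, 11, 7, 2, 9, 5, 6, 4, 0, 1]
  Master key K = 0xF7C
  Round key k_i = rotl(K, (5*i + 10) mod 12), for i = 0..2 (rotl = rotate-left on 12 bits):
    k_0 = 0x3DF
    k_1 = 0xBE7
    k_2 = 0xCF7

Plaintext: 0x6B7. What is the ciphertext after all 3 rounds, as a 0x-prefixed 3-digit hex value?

0x46D

s_0 = plaintext = 0x6B7
s_1 = Round(s_0, k_0) = 0xC76
s_2 = Round(s_1, k_1) = 0x91A
s_3 = Round(s_2, k_2) = 0x46D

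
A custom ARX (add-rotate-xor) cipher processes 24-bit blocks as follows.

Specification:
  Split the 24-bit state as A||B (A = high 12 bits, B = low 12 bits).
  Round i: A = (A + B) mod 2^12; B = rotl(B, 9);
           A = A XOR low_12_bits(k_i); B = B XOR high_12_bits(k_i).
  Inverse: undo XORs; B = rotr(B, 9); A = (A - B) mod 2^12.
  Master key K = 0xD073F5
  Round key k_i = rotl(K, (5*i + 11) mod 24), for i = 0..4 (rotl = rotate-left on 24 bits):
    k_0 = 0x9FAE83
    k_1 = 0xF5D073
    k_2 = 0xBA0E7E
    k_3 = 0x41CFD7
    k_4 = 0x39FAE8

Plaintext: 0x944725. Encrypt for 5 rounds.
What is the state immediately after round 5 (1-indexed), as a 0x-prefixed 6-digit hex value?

s_0 = plaintext = 0x944725
s_1 = Round(s_0, k_0) = 0xEEA31E
s_2 = Round(s_1, k_1) = 0x27B33E
s_3 = Round(s_2, k_2) = 0xBC77C7
s_4 = Round(s_3, k_3) = 0xC59AE4
s_5 = Round(s_4, k_4) = 0xDD5AC3

0xDD5AC3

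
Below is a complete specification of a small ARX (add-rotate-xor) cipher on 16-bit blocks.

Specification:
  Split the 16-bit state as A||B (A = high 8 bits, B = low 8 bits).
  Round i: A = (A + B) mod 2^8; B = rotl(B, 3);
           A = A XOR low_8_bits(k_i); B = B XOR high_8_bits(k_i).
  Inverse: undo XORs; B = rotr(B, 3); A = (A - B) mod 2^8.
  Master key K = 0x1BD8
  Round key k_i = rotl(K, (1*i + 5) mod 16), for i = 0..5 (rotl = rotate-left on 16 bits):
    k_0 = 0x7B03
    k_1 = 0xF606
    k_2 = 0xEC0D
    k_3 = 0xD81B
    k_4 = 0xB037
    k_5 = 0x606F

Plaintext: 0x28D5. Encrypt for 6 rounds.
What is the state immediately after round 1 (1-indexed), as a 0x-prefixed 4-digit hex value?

0xFED5

s_0 = plaintext = 0x28D5
s_1 = Round(s_0, k_0) = 0xFED5
s_2 = Round(s_1, k_1) = 0xD558
s_3 = Round(s_2, k_2) = 0x202E
s_4 = Round(s_3, k_3) = 0x55A9
s_5 = Round(s_4, k_4) = 0xC9FD
s_6 = Round(s_5, k_5) = 0xA98F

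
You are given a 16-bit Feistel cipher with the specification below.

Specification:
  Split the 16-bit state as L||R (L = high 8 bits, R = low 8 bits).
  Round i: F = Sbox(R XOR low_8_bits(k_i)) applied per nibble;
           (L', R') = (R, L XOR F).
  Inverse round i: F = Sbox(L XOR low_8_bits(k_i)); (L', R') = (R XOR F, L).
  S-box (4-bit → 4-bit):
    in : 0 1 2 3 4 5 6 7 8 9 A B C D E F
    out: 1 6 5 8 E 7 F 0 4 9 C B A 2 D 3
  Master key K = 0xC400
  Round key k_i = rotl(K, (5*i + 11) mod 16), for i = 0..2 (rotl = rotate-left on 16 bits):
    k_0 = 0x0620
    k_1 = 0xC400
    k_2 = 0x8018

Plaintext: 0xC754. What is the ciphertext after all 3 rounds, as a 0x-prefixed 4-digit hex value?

0xFD1E

s_0 = plaintext = 0xC754
s_1 = Round(s_0, k_0) = 0x54C9
s_2 = Round(s_1, k_1) = 0xC9FD
s_3 = Round(s_2, k_2) = 0xFD1E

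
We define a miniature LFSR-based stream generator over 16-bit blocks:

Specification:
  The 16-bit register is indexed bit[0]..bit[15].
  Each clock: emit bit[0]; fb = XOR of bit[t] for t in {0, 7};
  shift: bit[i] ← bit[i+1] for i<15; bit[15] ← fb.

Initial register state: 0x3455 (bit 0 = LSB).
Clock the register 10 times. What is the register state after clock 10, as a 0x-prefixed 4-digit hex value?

0x8F4D

reg_0 = 0x3455
clock 1: out=1, reg = 0x9A2A
clock 2: out=0, reg = 0x4D15
clock 3: out=1, reg = 0xA68A
clock 4: out=0, reg = 0xD345
clock 5: out=1, reg = 0xE9A2
clock 6: out=0, reg = 0xF4D1
clock 7: out=1, reg = 0x7A68
clock 8: out=0, reg = 0x3D34
clock 9: out=0, reg = 0x1E9A
clock 10: out=0, reg = 0x8F4D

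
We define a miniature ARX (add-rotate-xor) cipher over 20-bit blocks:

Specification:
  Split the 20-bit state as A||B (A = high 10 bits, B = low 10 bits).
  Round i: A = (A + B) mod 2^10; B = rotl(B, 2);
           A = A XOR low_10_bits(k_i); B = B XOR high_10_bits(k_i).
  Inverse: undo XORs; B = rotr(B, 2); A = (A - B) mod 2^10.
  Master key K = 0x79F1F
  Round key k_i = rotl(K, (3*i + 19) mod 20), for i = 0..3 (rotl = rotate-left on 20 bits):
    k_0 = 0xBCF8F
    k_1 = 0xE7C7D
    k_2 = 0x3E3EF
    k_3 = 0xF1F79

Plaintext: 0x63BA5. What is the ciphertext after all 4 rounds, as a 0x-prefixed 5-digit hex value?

s_0 = plaintext = 0x63BA5
s_1 = Round(s_0, k_0) = 0xAF064
s_2 = Round(s_1, k_1) = 0xD760F
s_3 = Round(s_2, k_2) = 0xA0CC6
s_4 = Round(s_3, k_3) = 0x0C0DF

0x0C0DF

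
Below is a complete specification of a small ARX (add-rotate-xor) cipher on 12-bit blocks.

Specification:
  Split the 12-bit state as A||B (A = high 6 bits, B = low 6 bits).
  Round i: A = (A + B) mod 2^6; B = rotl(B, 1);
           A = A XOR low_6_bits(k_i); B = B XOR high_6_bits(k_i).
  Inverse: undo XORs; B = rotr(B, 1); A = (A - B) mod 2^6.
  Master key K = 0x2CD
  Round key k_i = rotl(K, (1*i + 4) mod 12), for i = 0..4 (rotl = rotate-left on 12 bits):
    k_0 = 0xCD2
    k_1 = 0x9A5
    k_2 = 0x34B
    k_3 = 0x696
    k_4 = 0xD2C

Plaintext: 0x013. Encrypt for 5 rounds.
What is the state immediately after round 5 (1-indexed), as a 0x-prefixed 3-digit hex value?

0x8D5

s_0 = plaintext = 0x013
s_1 = Round(s_0, k_0) = 0x055
s_2 = Round(s_1, k_1) = 0xCCC
s_3 = Round(s_2, k_2) = 0xD15
s_4 = Round(s_3, k_3) = 0x7F0
s_5 = Round(s_4, k_4) = 0x8D5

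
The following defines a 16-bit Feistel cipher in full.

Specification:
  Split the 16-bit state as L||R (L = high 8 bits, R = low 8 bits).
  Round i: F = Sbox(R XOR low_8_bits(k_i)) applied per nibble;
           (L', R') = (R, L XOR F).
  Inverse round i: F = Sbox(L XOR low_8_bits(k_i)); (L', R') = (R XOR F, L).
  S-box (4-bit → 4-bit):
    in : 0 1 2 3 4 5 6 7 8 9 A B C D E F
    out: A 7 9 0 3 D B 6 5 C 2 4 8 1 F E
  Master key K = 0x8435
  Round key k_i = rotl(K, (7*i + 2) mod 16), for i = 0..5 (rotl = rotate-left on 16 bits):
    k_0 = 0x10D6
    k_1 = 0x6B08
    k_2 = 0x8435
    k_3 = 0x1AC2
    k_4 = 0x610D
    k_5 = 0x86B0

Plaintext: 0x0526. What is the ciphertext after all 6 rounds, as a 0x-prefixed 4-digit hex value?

0x9459

s_0 = plaintext = 0x0526
s_1 = Round(s_0, k_0) = 0x26EF
s_2 = Round(s_1, k_1) = 0xEFD0
s_3 = Round(s_2, k_2) = 0xD012
s_4 = Round(s_3, k_3) = 0x12CA
s_5 = Round(s_4, k_4) = 0xCA94
s_6 = Round(s_5, k_5) = 0x9459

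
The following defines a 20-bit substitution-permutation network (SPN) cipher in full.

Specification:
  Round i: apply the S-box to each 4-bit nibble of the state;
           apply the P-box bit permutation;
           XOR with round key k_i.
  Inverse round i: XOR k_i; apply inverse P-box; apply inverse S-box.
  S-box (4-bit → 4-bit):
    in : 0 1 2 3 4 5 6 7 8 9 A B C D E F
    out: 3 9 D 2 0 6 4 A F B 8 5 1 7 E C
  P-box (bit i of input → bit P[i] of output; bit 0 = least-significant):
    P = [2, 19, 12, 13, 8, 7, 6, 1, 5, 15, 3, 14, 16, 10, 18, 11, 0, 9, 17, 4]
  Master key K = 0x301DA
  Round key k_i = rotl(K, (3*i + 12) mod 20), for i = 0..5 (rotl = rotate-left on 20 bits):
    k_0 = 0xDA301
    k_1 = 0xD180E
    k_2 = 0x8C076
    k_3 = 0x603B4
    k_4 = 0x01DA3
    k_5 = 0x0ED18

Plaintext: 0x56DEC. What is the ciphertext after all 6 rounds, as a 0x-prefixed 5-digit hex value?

s_0 = plaintext = 0x56DEC
s_1 = Round(s_0, k_0) = 0xB21EF
s_2 = Round(s_1, k_1) = 0xA60ED
s_3 = Round(s_2, k_2) = 0x45080
s_4 = Round(s_3, k_3) = 0xA8652
s_5 = Round(s_4, k_4) = 0x5217F
s_6 = Round(s_5, k_5) = 0x797BA

0x797BA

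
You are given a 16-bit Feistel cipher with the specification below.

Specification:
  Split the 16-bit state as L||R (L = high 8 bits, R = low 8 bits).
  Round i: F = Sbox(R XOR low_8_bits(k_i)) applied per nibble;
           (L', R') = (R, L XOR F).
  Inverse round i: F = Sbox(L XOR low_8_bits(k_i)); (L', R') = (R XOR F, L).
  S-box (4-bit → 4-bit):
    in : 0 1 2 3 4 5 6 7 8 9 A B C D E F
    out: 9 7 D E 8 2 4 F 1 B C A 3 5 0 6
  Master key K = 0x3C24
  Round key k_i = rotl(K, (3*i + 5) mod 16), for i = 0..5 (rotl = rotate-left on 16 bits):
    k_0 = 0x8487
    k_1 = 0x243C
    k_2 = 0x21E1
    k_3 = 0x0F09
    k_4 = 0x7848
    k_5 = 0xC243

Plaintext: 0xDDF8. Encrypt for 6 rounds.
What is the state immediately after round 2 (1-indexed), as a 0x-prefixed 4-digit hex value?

s_0 = plaintext = 0xDDF8
s_1 = Round(s_0, k_0) = 0xF82B
s_2 = Round(s_1, k_1) = 0x2B87
s_3 = Round(s_2, k_2) = 0x876F
s_4 = Round(s_3, k_3) = 0x6FC3
s_5 = Round(s_4, k_4) = 0xC375
s_6 = Round(s_5, k_5) = 0x7527

0x2B87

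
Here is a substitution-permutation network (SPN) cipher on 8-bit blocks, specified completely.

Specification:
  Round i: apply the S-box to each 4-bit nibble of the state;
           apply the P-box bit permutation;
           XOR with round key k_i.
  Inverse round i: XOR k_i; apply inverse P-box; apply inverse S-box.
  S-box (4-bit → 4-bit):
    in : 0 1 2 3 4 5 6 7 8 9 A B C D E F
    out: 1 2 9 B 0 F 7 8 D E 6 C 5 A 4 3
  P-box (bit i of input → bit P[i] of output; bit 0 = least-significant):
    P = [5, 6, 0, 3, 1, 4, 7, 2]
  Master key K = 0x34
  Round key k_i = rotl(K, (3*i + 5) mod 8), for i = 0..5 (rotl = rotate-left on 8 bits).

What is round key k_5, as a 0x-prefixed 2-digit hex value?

0x43

K = 0x34
k_0 = rotl(K, (3*0+5) mod 8) = rotl(K, 5) = 0x86
k_1 = rotl(K, (3*1+5) mod 8) = rotl(K, 0) = 0x34
k_2 = rotl(K, (3*2+5) mod 8) = rotl(K, 3) = 0xA1
k_3 = rotl(K, (3*3+5) mod 8) = rotl(K, 6) = 0x0D
k_4 = rotl(K, (3*4+5) mod 8) = rotl(K, 1) = 0x68
k_5 = rotl(K, (3*5+5) mod 8) = rotl(K, 4) = 0x43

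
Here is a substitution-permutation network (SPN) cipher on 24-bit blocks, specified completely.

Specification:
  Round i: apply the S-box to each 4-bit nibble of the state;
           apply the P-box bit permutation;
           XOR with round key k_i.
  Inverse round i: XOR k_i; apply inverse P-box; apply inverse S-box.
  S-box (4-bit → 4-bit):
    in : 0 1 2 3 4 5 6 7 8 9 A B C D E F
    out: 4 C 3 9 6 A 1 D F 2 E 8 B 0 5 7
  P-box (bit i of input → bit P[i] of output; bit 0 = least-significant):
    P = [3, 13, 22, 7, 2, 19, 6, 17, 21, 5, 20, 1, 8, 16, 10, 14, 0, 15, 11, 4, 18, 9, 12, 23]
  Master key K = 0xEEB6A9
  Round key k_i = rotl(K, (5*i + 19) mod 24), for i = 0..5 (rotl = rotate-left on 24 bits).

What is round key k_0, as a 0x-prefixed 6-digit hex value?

0x4F75B5

K = 0xEEB6A9
k_0 = rotl(K, (5*0+19) mod 24) = rotl(K, 19) = 0x4F75B5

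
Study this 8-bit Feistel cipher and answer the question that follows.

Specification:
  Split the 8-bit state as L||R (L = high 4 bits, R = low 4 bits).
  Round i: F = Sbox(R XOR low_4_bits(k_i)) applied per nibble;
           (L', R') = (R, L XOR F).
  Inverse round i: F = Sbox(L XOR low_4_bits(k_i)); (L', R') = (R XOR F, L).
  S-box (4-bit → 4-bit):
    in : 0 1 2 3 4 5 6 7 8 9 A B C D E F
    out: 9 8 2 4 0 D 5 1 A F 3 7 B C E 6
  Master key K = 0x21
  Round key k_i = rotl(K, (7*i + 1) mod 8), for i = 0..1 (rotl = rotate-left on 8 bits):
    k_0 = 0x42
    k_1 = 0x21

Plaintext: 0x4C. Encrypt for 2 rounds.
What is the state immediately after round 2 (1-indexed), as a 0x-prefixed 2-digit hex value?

s_0 = plaintext = 0x4C
s_1 = Round(s_0, k_0) = 0xCA
s_2 = Round(s_1, k_1) = 0xAB

0xAB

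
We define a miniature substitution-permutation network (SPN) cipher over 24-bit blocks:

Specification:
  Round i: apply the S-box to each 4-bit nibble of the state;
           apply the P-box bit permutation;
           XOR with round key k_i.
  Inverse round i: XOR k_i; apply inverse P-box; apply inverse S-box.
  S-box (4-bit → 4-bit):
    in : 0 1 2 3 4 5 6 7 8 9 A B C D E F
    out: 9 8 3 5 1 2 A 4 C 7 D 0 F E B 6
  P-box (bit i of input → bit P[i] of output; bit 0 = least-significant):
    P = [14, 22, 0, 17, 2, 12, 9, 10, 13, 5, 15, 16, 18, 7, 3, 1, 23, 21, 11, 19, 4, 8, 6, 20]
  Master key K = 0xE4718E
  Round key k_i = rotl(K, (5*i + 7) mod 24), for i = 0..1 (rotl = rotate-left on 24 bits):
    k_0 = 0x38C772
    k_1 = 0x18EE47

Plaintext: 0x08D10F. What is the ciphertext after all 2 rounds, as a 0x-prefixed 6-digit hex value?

0x46FBC8

s_0 = plaintext = 0x08D10F
s_1 = Round(s_0, k_0) = 0x61CBED
s_2 = Round(s_1, k_1) = 0x46FBC8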